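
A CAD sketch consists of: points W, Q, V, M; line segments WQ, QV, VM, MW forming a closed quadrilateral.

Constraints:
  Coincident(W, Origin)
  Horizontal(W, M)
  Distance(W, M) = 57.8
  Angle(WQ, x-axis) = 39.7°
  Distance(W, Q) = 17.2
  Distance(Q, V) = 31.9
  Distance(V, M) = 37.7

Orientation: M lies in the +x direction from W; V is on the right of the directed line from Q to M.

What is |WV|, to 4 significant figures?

31.22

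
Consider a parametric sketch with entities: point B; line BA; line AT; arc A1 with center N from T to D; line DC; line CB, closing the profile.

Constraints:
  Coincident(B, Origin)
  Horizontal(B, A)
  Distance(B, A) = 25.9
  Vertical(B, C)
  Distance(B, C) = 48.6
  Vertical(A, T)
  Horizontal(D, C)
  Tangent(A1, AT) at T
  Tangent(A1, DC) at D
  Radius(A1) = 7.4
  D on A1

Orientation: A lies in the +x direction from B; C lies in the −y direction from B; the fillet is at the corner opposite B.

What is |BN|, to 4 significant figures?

45.16

B is at the origin; B and A share the same y with |BA| = 25.9 and A on the +x side, so A = (25.90, 0.000). B and C share the same x with |BC| = 48.6 and C on the −y side, so C = (0.000, -48.60). The virtual corner opposite B is at (25.90, -48.60). Tangency of A1 to AT means the radius NT is perpendicular to AT and tangency of A1 to DC means the radius ND is perpendicular to DC, with radius 7.4, so the center N sits 7.4 in from both sides at N = (18.50, -41.20). Then |BN| = |N − B| = 45.16.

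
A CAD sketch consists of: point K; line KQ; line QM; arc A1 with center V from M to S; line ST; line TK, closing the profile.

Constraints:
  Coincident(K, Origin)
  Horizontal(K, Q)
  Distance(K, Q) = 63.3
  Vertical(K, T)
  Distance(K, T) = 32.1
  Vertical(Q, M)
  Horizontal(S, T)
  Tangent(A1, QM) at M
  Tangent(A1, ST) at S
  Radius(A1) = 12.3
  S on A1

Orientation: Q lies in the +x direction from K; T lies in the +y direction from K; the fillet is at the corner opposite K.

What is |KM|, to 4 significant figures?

66.32

The virtual corner opposite K is at (63.30, 32.10). Since A1 is tangent to QM there, VM ⟂ QM and the tangent condition forces VS to be normal to ST, with radius 12.3, so the center V sits 12.3 in from both sides at V = (51.00, 19.80). That places the tangent points at M = (63.30, 19.80) on QM and S = (51.00, 32.10) on ST. Then |KM| = |M − K| = 66.32.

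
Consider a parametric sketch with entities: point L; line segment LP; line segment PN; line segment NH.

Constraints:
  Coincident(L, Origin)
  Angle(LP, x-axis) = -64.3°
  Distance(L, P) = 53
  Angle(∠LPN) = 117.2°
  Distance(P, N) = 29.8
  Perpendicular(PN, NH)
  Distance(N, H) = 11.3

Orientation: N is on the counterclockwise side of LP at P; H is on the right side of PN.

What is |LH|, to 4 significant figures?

79.59

L is at the origin; LP runs at -64.3° with length 53.0, so P = 53.0·(cos -64.3°, sin -64.3°) = (22.98, -47.76). ∠LPN = 117.2°, so PN runs at -64.3° + (180° − 117.2°) = -1.500° from the x-axis; with |PN| = 29.8, N = P + 29.8·(cos -1.500°, sin -1.500°) = (52.77, -48.54). PN ⟂ NH; with |NH| = 11.3 on the right of PN, H = N + 11.3·(-0.02618, -0.9997) = (52.48, -59.83). Then |LH| = |H − L| = 79.59.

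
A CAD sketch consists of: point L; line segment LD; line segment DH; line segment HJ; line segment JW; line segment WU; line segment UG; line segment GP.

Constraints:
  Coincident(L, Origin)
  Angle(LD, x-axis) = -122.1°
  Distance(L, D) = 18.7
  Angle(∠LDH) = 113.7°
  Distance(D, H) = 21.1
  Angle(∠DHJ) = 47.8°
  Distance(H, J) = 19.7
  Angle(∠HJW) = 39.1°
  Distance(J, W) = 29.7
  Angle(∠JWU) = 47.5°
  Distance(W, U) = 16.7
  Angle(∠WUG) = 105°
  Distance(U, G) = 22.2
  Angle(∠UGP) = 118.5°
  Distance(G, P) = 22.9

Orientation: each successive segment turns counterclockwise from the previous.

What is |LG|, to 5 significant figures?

17.411

L is at the origin; LD runs at -122.1° with length 18.7, so D = (-9.9372, -15.841). ∠LDH = 113.7° gives DH at -55.800° from the x-axis; with |DH| = 21.1, H = (1.9228, -33.293). ∠DHJ = 47.8° gives HJ at 76.400° from the x-axis; with |HJ| = 19.7, J = (6.5551, -14.145). ∠HJW = 39.1° gives JW at -142.70° from the x-axis; with |JW| = 29.7, W = (-17.070, -32.143). ∠JWU = 47.5° gives WU at -10.200° from the x-axis; with |WU| = 16.7, U = (-0.63439, -35.100). ∠WUG = 105.0° gives UG at 64.800° from the x-axis; with |UG| = 22.2, G = (8.8179, -15.013). Then |LG| = |G − L| = 17.411.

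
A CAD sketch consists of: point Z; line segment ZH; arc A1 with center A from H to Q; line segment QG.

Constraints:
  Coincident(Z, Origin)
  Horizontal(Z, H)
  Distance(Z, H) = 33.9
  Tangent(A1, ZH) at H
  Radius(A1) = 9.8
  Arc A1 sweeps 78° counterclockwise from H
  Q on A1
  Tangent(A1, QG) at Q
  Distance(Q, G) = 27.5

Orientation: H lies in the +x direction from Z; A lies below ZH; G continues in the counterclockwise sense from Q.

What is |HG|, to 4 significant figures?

37.89

Z is at the origin; Z and H share the same y with |ZH| = 33.9 and H on the +x side, so H = (33.90, 0.000). The tangent condition forces AH to be normal to ZH, so A = H + (0, -9.8) = (33.90, -9.800). On A1, H sits at bearing 90° from A; a 78° counterclockwise sweep puts Q at bearing 168°, so Q = A + 9.8·(cos 168°, sin 168°) = (24.31, -7.762). A1 meets QG tangentially, so AQ is at right angles to QG, so QG runs along (−sin 168°, cos 168°); with |QG| = 27.5, G = (18.60, -34.66). Then |HG| = |G − H| = 37.89.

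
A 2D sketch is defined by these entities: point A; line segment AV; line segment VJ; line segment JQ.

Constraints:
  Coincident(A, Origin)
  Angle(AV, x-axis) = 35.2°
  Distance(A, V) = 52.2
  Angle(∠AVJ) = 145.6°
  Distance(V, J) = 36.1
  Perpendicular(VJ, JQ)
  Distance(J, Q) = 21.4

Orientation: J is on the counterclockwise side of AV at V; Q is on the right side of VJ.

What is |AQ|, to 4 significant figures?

94.12

A is at the origin; AV runs at 35.2° with length 52.2, so V = 52.2·(cos 35.2°, sin 35.2°) = (42.65, 30.09). ∠AVJ = 145.6°, so VJ runs at 35.2° + (180° − 145.6°) = 69.60° from the x-axis; with |VJ| = 36.1, J = V + 36.1·(cos 69.60°, sin 69.60°) = (55.24, 63.93). VJ is perpendicular to JQ; with |JQ| = 21.4 on the right of VJ, Q = J + 21.4·(0.9373, -0.3486) = (75.30, 56.47). Then |AQ| = |Q − A| = 94.12.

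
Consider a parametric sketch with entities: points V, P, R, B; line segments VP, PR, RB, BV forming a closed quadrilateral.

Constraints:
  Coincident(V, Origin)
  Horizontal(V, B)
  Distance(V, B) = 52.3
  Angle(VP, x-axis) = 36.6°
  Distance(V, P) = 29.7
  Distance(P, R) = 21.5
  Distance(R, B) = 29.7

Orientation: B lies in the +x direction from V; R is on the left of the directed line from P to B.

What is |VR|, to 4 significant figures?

51.09

Checks: |PR| = 21.50 ✓; |RB| = 29.70 ✓.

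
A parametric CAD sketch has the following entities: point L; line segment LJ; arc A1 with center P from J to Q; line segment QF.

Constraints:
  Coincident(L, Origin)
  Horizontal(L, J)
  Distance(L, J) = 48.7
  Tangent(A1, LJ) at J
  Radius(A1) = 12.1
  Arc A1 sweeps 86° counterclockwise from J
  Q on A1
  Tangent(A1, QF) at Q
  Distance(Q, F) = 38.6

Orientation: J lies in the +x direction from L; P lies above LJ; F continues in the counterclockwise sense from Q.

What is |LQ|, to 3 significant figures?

61.8

L is at the origin; L and J share the same y with |LJ| = 48.7 and J on the +x side, so J = (48.7, 0.00). A1 meets LJ tangentially, so PJ is at right angles to LJ, so P = J + (0, 12.1) = (48.7, 12.1). On A1, J sits at bearing -90° from P; an 86° counterclockwise sweep puts Q at bearing -4°, so Q = P + 12.1·(cos -4°, sin -4°) = (60.8, 11.3). Then |LQ| = |Q − L| = 61.8.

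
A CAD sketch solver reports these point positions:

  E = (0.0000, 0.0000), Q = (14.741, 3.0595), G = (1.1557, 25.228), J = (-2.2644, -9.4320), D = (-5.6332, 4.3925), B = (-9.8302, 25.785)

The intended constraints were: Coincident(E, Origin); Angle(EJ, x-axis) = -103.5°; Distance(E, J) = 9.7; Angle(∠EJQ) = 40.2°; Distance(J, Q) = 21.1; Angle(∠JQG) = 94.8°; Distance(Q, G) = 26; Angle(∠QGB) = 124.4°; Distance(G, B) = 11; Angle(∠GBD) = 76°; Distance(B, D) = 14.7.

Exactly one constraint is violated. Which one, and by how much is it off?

Distance(B, D) = 14.7 — off by 7.10.

E = (0.00, 0.00) ✓; EJ at -103.5° ✓; |EJ| = 9.700 ✓; ∠EJQ = 40.20° ✓; |JQ| = 21.10 ✓; ∠JQG = 94.80° ✓; |QG| = 26.00 ✓; ∠QGB = 124.4° ✓; |GB| = 11.00 ✓; ∠GBD = 76.00° ✓; |BD| = 21.80 ✗.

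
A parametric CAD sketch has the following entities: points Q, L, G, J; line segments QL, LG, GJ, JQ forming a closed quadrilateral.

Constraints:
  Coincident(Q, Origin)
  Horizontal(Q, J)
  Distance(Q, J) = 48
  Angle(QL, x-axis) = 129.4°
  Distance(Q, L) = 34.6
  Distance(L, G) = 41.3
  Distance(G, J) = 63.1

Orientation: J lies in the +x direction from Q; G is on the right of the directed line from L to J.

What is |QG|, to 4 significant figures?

19.30

Checks: |LG| = 41.30 ✓; |GJ| = 63.10 ✓.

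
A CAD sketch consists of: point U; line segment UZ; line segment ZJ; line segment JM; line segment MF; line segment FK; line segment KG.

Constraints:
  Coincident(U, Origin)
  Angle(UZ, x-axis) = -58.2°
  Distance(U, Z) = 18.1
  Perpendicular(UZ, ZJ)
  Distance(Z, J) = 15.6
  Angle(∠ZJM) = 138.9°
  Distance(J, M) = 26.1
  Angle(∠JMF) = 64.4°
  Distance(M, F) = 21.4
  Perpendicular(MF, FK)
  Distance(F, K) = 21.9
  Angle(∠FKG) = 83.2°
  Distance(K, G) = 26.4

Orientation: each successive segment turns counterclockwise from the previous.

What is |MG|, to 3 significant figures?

19.4

U is at the origin; UZ runs at -58.2° with length 18.1, so Z = (9.54, -15.4). The perpendicularity gives ZJ at right angles to UZ, so ZJ runs at 31.8°; with |ZJ| = 15.6, J = (22.8, -7.16). ∠ZJM = 138.9° gives JM at 72.9° from the x-axis; with |JM| = 26.1, M = (30.5, 17.8). ∠JMF = 64.4° gives MF at -172° from the x-axis; with |MF| = 21.4, F = (9.31, 14.6). MF is perpendicular to FK, so FK runs at -81.5°; with |FK| = 21.9, K = (12.5, -7.04). ∠FKG = 83.2° gives KG at 15.3° from the x-axis; with |KG| = 26.4, G = (38.0, -0.0727). Then |MG| = |G − M| = 19.4.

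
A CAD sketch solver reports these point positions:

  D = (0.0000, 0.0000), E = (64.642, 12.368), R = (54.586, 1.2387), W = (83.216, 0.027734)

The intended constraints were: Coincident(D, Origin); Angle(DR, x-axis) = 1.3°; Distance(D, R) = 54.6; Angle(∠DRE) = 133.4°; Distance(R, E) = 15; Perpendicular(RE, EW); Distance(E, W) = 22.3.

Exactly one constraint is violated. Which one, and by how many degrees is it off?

Perpendicular(RE, EW) — off by 8.50°.

D = (0.00, 0.00) ✓; DR at 1.300° ✓; |DR| = 54.60 ✓; ∠DRE = 133.4° ✓; |RE| = 15.00 ✓; ∠(RE, EW) = 81.50° ✗; |EW| = 22.30 ✓.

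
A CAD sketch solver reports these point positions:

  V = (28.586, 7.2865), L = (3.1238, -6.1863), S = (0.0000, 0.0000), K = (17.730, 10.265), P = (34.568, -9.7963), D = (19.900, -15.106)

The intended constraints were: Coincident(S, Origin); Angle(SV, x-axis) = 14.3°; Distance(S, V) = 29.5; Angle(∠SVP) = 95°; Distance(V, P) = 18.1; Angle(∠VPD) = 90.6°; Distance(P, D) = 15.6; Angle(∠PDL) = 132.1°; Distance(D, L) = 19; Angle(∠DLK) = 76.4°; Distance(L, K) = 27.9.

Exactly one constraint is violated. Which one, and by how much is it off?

Distance(L, K) = 27.9 — off by 5.90.

S = (0.00, 0.00) ✓; SV at 14.30° ✓; |SV| = 29.50 ✓; ∠SVP = 95.00° ✓; |VP| = 18.10 ✓; ∠VPD = 90.60° ✓; |PD| = 15.60 ✓; ∠PDL = 132.1° ✓; |DL| = 19.00 ✓; ∠DLK = 76.40° ✓; |LK| = 22.00 ✗.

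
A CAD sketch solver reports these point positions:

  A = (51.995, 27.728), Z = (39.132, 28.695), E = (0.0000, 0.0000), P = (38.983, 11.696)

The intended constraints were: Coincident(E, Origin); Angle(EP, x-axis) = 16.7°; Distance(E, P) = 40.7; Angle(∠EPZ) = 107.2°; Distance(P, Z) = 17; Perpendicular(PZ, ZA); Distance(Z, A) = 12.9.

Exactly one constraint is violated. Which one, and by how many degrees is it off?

Perpendicular(PZ, ZA) — off by 3.80°.

E = (0.00, 0.00) ✓; EP at 16.70° ✓; |EP| = 40.70 ✓; ∠EPZ = 107.2° ✓; |PZ| = 17.00 ✓; ∠(PZ, ZA) = 93.80° ✗; |ZA| = 12.90 ✓.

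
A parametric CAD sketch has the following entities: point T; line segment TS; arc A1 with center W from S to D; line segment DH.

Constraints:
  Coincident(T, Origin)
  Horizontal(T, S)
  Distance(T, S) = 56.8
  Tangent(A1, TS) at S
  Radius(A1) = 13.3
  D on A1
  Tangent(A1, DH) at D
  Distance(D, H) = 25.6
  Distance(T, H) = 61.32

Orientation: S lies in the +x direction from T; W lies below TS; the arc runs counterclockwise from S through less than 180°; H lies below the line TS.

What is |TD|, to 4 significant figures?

46.00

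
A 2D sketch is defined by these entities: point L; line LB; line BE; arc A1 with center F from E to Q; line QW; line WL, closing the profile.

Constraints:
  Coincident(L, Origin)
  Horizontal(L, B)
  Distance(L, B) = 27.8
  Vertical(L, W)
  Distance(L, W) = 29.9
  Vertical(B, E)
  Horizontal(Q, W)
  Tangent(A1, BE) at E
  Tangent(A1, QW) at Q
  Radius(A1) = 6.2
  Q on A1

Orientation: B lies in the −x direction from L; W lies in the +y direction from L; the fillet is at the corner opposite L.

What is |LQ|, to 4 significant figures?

36.89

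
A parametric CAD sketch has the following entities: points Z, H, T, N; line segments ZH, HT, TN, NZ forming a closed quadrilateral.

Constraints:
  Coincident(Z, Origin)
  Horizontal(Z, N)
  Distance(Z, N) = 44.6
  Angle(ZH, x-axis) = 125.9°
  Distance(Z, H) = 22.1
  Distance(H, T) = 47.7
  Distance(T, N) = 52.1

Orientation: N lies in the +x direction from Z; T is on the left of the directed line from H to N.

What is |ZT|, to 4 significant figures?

53.64

Z is at the origin; ZN is horizontal with |ZN| = 44.6 and N in +x, so N = (44.6, 0). ZH runs at 125.9° with |ZH| = 22.1, so H = (-12.96, 17.90). T is determined by |HT| = 47.7 and |TN| = 52.1 together: it lies at the intersection of circle(H, 47.7) and circle(N, 52.1). With |HN| = 60.28, the foot of the radical line on HN is 26.50 from H and the perpendicular offset is √(47.7² − 26.50²) = 39.66. Taking the left-of-HN solution: T = (24.12, 47.91).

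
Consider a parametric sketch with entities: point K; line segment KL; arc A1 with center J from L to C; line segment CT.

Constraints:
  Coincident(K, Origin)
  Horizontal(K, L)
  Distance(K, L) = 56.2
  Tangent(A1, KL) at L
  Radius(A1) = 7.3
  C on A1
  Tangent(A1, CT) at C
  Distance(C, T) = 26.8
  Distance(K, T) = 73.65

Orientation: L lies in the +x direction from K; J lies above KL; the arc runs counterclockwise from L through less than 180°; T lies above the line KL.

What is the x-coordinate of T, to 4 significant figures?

65.63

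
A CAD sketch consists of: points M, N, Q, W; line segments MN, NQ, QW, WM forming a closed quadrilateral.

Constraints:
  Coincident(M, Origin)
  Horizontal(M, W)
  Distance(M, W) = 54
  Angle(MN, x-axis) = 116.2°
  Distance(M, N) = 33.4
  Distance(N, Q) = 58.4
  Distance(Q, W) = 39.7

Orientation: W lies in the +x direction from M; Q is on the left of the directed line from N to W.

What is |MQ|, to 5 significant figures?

57.552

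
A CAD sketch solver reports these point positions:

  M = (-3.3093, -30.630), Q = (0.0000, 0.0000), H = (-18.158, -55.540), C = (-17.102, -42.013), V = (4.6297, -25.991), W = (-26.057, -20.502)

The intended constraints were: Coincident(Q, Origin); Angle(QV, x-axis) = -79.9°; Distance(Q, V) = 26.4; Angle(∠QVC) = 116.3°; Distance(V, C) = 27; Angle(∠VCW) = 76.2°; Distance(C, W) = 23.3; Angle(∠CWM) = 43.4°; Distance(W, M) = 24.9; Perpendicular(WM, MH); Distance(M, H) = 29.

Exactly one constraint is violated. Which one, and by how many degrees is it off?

Perpendicular(WM, MH) — off by 6.80°.

Q = (0.00, 0.00) ✓; QV at -79.90° ✓; |QV| = 26.40 ✓; ∠QVC = 116.3° ✓; |VC| = 27.00 ✓; ∠VCW = 76.20° ✓; |CW| = 23.30 ✓; ∠CWM = 43.40° ✓; |WM| = 24.90 ✓; ∠(WM, MH) = 96.80° ✗; |MH| = 29.00 ✓.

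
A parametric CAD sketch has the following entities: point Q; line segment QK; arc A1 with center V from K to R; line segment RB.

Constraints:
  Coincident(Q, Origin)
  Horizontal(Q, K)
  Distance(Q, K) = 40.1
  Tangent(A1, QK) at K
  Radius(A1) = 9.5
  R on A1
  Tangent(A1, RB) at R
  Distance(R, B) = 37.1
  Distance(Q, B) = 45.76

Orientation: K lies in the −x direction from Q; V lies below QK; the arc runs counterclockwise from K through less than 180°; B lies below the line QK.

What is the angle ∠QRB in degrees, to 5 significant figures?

62.014°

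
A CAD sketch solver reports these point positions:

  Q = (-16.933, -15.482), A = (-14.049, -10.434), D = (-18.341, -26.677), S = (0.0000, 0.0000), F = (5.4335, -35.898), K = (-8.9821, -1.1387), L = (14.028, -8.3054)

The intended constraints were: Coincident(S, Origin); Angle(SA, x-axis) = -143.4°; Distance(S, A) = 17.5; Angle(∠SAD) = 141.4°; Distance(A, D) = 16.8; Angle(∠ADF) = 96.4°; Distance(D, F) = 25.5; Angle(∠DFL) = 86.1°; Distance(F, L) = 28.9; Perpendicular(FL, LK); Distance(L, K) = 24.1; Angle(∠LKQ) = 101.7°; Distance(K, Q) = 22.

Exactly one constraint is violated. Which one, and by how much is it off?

Distance(K, Q) = 22 — off by 5.60.

S = (0.00, 0.00) ✓; SA at -143.4° ✓; |SA| = 17.50 ✓; ∠SAD = 141.4° ✓; |AD| = 16.80 ✓; ∠ADF = 96.40° ✓; |DF| = 25.50 ✓; ∠DFL = 86.10° ✓; |FL| = 28.90 ✓; ∠(FL, LK) = 90.00° ✓; |LK| = 24.10 ✓; ∠LKQ = 101.7° ✓; |KQ| = 16.40 ✗.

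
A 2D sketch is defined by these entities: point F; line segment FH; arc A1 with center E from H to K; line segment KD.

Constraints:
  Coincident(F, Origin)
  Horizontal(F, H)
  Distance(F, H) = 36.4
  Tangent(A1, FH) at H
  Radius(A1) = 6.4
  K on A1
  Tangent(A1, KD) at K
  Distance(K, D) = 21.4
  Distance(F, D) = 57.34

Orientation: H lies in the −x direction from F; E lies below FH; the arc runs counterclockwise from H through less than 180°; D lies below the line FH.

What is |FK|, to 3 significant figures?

41.9

Checks: |FH| = 36.40 ✓; |EK| = 6.400 ✓; ∠(EK, KD) = 90.00° ✓; |KD| = 21.40 ✓; |FD| = 57.34 ✓.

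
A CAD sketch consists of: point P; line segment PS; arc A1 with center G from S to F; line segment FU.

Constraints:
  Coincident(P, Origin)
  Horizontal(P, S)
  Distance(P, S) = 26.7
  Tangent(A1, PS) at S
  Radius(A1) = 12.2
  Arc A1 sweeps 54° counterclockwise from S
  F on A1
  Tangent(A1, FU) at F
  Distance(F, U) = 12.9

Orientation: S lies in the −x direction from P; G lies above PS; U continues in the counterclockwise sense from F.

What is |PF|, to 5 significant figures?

17.565

P is at the origin; P and S share the same y with |PS| = 26.7 and S on the −x side, so S = (-26.700, 0.0000). A1 meets PS tangentially, so GS is at right angles to PS, so G = S + (0, 12.2) = (-26.700, 12.200). On A1, S sits at bearing -90° from G; a 54° counterclockwise sweep puts F at bearing -36°, so F = G + 12.2·(cos -36°, sin -36°) = (-16.830, 5.0290). Then |PF| = |F − P| = 17.565.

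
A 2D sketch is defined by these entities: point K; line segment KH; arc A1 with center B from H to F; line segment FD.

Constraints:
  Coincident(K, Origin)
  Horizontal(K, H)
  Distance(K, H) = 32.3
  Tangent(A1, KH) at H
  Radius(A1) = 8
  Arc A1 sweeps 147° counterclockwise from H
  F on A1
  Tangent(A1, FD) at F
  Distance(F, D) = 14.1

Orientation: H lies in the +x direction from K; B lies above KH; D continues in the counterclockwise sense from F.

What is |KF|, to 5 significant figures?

39.498

K is at the origin; K and H share the same y with |KH| = 32.3 and H on the +x side, so H = (32.300, 0.0000). The tangent condition forces BH to be normal to KH, so B = H + (0, 8) = (32.300, 8.0000). On A1, H sits at bearing -90° from B; a 147° counterclockwise sweep puts F at bearing 57°, so F = B + 8.0·(cos 57°, sin 57°) = (36.657, 14.709). Then |KF| = |F − K| = 39.498.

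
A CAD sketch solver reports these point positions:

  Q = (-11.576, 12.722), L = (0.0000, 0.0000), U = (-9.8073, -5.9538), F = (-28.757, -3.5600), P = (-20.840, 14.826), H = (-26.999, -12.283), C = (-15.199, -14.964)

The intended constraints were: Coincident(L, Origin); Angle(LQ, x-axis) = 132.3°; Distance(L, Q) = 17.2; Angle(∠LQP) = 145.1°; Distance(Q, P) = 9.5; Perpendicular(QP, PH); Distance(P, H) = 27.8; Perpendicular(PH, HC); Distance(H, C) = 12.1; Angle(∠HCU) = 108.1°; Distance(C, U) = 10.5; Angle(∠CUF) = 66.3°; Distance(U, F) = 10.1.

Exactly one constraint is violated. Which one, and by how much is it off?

Distance(U, F) = 10.1 — off by 9.00.

L = (0.00, 0.00) ✓; LQ at 132.3° ✓; |LQ| = 17.20 ✓; ∠LQP = 145.1° ✓; |QP| = 9.500 ✓; ∠(QP, PH) = 90.00° ✓; |PH| = 27.80 ✓; ∠(PH, HC) = 90.00° ✓; |HC| = 12.10 ✓; ∠HCU = 108.1° ✓; |CU| = 10.50 ✓; ∠CUF = 66.30° ✓; |UF| = 19.10 ✗.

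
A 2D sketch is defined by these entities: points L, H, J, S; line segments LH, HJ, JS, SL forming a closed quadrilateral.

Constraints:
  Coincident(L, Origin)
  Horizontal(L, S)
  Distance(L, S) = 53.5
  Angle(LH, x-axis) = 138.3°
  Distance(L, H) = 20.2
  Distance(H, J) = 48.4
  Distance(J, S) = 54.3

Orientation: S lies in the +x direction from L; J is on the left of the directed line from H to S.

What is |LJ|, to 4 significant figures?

49.58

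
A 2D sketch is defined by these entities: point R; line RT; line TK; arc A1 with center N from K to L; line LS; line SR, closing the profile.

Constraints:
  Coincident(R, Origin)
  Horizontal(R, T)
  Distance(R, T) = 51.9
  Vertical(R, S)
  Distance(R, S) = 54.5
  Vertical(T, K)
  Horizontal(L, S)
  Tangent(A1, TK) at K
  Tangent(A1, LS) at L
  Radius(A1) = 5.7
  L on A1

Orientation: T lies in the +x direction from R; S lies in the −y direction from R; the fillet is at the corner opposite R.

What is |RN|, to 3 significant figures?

67.2

R is at the origin; R and T share the same y with |RT| = 51.9 and T on the +x side, so T = (51.9, 0.00). R and S share the same x with |RS| = 54.5 and S on the −y side, so S = (0.00, -54.5). The virtual corner opposite R is at (51.9, -54.5). Since A1 is tangent to TK there, NK ⟂ TK and the tangent condition forces NL to be normal to LS, with radius 5.7, so the center N sits 5.7 in from both sides at N = (46.2, -48.8). Then |RN| = |N − R| = 67.2.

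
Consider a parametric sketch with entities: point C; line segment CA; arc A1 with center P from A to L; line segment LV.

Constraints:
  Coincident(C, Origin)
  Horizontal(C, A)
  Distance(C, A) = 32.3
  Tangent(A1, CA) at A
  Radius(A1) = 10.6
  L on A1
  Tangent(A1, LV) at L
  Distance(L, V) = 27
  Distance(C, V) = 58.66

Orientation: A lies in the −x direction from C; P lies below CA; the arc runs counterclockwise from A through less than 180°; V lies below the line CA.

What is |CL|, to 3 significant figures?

43.8

C is at the origin; CA is horizontal with |CA| = 32.3 and A on the −x side, so A = (-32.3, 0.00). Since A1 is tangent to CA there, PA ⟂ CA, so P = A + (0, -10.6) = (-32.3, -10.6). Since PL ⟂ LV (tangency), |PV| = √(10.6² + 27.0²) = 29.0 regardless of where L sits on A1. So V lies on both circle(C, 58.66) and circle(P, 29.0); the below-CA intersection is V = (-46.3, -36.0). L is the foot of the tangent from V: L = (-42.8, -9.22).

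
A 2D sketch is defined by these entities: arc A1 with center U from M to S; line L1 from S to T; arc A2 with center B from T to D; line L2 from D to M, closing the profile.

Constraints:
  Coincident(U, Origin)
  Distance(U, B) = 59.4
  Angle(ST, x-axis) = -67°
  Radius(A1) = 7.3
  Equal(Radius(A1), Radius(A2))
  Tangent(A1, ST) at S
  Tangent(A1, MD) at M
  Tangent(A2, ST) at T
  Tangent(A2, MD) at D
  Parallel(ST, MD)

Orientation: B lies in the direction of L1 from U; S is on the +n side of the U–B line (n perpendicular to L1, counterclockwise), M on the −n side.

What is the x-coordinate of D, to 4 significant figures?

16.49

Tangency of A1 to both parallel lines with radius 7.3 puts S and M at U ± 7.3·n: S = (6.720, 2.852), M = (-6.720, -2.852). Equal radii place T and D the same way about B: T = B + 7.3·n = (29.93, -51.83), D = B − 7.3·n = (16.49, -57.53). So D.x = 16.49.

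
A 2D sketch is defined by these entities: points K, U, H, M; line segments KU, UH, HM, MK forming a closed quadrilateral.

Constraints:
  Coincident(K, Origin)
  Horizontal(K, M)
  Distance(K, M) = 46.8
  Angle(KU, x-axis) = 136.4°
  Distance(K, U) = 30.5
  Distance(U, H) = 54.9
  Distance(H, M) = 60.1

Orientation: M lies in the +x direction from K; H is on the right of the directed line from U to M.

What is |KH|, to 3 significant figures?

31.4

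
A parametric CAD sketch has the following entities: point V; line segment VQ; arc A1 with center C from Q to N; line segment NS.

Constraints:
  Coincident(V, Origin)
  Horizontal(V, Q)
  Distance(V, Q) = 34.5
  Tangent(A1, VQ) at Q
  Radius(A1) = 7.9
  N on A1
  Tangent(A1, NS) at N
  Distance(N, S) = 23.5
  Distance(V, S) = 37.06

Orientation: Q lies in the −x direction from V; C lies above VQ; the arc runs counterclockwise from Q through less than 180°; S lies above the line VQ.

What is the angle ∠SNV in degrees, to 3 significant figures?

92.9°

Checks: |CN| = 7.900 ✓; ∠(CN, NS) = 90.00° ✓; |NS| = 23.50 ✓; |VS| = 37.06 ✓.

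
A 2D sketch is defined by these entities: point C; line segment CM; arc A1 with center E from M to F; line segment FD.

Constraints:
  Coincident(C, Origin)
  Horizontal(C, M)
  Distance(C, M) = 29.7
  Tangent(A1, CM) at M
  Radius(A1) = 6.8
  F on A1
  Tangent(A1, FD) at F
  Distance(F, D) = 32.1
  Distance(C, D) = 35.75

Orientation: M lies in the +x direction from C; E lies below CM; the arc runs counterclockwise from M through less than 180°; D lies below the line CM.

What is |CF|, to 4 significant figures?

23.78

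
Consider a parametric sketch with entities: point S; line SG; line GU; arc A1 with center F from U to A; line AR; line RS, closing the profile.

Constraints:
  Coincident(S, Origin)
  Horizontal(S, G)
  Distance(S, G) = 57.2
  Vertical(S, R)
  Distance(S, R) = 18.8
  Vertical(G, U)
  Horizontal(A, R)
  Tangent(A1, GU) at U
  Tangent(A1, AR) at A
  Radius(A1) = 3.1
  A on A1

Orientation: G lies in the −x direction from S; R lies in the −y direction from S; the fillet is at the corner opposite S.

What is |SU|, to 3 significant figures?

59.3

S is at the origin; SG is horizontal with |SG| = 57.2 and G on the −x side, so G = (-57.2, 0.00). S and R share the same x with |SR| = 18.8 and R on the −y side, so R = (0.00, -18.8). The virtual corner opposite S is at (-57.2, -18.8). A1 meets GU tangentially, so FU is at right angles to GU and A1 meets AR tangentially, so FA is at right angles to AR, with radius 3.1, so the center F sits 3.1 in from both sides at F = (-54.1, -15.7). That places the tangent points at U = (-57.2, -15.7) on GU and A = (-54.1, -18.8) on AR. Then |SU| = |U − S| = 59.3.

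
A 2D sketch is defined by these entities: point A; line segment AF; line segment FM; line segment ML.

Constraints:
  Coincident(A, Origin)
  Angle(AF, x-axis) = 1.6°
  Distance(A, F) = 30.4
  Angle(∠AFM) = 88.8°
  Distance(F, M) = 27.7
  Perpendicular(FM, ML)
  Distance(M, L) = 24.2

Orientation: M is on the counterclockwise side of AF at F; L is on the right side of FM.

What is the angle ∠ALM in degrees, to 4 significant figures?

26.37°

∠AFM = 88.8°, so FM runs at 1.6° + (180° − 88.8°) = 92.80° from the x-axis; with |FM| = 27.7, M = F + 27.7·(cos 92.80°, sin 92.80°) = (29.04, 28.52). FM is perpendicular to ML; with |ML| = 24.2 on the right of FM, L = M + 24.2·(0.9988, 0.04885) = (53.21, 29.70). Then cos ∠ALM = LA·LM / (|LA||LM|), giving 26.37°.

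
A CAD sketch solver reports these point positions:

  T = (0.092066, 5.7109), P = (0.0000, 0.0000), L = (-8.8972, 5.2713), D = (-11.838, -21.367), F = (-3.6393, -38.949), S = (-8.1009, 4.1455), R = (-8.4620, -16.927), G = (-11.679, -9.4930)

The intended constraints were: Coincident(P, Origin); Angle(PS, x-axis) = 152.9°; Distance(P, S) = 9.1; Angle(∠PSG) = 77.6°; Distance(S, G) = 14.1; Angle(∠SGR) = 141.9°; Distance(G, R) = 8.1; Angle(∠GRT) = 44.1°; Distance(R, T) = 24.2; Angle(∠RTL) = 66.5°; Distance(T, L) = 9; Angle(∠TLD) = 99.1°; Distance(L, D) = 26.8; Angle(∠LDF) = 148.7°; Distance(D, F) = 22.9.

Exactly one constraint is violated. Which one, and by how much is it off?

Distance(D, F) = 22.9 — off by 3.50.

P = (0.00, 0.00) ✓; PS at 152.9° ✓; |PS| = 9.100 ✓; ∠PSG = 77.60° ✓; |SG| = 14.10 ✓; ∠SGR = 141.9° ✓; |GR| = 8.100 ✓; ∠GRT = 44.10° ✓; |RT| = 24.20 ✓; ∠RTL = 66.50° ✓; |TL| = 9.000 ✓; ∠TLD = 99.10° ✓; |LD| = 26.80 ✓; ∠LDF = 148.7° ✓; |DF| = 19.40 ✗.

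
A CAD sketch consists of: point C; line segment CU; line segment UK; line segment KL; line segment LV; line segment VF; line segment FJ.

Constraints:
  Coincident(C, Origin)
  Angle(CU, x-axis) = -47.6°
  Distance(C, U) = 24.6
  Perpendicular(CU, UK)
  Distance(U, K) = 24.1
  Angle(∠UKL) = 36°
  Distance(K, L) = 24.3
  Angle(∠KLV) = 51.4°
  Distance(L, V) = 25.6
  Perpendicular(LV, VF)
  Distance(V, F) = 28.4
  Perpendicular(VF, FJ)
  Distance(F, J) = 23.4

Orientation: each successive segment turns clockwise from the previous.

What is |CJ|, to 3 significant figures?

34.8

C is at the origin; CU runs at -47.6° with length 24.6, so U = (16.6, -18.2). CU ⟂ UK, so UK runs at -138°; with |UK| = 24.1, K = (-1.21, -34.4). ∠UKL = 36.0° gives KL at 78.4° from the x-axis; with |KL| = 24.3, L = (3.68, -10.6). ∠KLV = 51.4° gives LV at -50.2° from the x-axis; with |LV| = 25.6, V = (20.1, -30.3). LV ⟂ VF, so VF runs at -140°; with |VF| = 28.4, F = (-1.76, -48.5). The perpendicularity gives FJ at right angles to VF, so FJ runs at 130°; with |FJ| = 23.4, J = (-16.7, -30.5). Then |CJ| = |J − C| = 34.8.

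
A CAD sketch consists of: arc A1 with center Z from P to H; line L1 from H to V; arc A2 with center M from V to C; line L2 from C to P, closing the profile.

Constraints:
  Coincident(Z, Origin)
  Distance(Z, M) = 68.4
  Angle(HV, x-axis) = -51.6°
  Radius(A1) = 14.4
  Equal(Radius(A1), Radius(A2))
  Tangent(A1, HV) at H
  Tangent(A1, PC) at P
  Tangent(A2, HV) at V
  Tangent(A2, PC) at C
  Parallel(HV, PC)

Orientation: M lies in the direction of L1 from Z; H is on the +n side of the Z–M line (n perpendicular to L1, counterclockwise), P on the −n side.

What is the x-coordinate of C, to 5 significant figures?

31.201

The slot axis is L1's direction at -51.6°, so u = (cos -51.6°, sin -51.6°) = (0.62115, -0.78369) and n = (−sin -51.6°, cos -51.6°) = (0.78369, 0.62115). Z is at the origin and M lies 68.4 along u from Z, so M = 68.4·u = (42.487, -53.605). Tangency of A1 to both parallel lines with radius 14.4 puts H and P at Z ± 14.4·n: H = (11.285, 8.9445), P = (-11.285, -8.9445). Equal radii place V and C the same way about M: V = M + 14.4·n = (53.772, -44.660), C = M − 14.4·n = (31.201, -62.549). So C.x = 31.201.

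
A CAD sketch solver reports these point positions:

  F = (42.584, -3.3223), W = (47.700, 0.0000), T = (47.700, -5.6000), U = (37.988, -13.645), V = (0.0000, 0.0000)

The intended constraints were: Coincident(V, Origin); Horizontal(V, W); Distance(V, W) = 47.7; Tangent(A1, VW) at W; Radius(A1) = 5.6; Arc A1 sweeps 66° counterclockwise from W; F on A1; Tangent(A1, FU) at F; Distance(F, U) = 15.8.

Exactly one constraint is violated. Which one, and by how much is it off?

Distance(F, U) = 15.8 — off by 4.50.

V = (0.00, 0.00) ✓; V.y = 0.00, W.y = 0.00 ✓; |VW| = 47.70 ✓; ∠(TW, WV) = 90.00° ✓; |TW| = 5.600 ✓; bearing(T→F) − bearing(T→W) = 66.00° ✓; |TF| = 5.600 ✓; ∠(TF, FU) = 90.00° ✓; |FU| = 11.30 ✗.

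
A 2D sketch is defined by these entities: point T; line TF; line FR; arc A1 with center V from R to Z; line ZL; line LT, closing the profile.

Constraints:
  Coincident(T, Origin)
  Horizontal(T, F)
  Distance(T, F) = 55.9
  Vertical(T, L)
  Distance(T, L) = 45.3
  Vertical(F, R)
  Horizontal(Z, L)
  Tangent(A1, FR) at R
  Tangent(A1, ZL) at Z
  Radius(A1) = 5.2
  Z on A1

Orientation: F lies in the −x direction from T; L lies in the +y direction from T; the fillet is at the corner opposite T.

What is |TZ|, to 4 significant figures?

67.99

T is at the origin; T and F share the same y with |TF| = 55.9 and F on the −x side, so F = (-55.90, 0.000). T and L share the same x with |TL| = 45.3 and L on the +y side, so L = (0.000, 45.30). The virtual corner opposite T is at (-55.90, 45.30). Since A1 is tangent to FR there, VR ⟂ FR and the tangent condition forces VZ to be normal to ZL, with radius 5.2, so the center V sits 5.2 in from both sides at V = (-50.70, 40.10). That places the tangent points at R = (-55.90, 40.10) on FR and Z = (-50.70, 45.30) on ZL. Then |TZ| = |Z − T| = 67.99.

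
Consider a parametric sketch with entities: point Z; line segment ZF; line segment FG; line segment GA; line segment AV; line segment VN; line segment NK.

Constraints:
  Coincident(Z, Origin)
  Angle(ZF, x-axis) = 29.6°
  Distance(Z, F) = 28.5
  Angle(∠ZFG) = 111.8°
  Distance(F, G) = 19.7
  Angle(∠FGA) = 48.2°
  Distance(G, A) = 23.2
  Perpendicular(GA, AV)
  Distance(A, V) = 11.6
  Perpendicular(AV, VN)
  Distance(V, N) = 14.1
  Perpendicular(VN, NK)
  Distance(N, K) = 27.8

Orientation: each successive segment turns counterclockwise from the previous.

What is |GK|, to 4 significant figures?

18.58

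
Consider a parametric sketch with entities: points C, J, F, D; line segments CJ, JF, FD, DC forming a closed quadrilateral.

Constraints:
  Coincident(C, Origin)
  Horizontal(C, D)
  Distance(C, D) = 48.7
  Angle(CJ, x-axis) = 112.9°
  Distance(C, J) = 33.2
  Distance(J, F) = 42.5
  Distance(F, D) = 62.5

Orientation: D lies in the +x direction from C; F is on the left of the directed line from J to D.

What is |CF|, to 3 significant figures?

59.9

Checks: |JF| = 42.50 ✓; |FD| = 62.50 ✓.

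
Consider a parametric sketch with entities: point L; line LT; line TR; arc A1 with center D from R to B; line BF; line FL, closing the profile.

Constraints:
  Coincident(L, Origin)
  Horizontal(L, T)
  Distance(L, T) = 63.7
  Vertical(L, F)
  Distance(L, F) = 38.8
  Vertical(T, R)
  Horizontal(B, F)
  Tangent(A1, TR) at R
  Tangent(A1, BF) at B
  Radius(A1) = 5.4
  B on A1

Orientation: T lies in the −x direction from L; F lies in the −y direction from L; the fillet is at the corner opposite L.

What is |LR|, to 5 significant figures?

71.925

L is at the origin; LT is horizontal with |LT| = 63.7 and T on the −x side, so T = (-63.700, 0.0000). L and F share the same x with |LF| = 38.8 and F on the −y side, so F = (0.0000, -38.800). The virtual corner opposite L is at (-63.700, -38.800). The tangent condition forces DR to be normal to TR and the tangent condition forces DB to be normal to BF, with radius 5.4, so the center D sits 5.4 in from both sides at D = (-58.300, -33.400). That places the tangent points at R = (-63.700, -33.400) on TR and B = (-58.300, -38.800) on BF. Then |LR| = |R − L| = 71.925.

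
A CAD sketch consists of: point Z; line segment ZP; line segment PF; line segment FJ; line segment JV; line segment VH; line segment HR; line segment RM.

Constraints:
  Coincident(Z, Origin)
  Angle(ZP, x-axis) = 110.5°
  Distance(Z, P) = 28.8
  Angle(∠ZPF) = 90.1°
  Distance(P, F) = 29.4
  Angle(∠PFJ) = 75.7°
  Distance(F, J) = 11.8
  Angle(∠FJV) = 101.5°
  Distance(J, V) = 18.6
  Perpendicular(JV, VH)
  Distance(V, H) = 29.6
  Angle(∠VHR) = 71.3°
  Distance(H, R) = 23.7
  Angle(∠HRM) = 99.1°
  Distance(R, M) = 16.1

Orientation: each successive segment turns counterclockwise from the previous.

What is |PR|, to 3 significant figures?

33.1

Z is at the origin; ZP runs at 110.5° with length 28.8, so P = (-10.1, 27.0). ∠ZPF = 90.1° gives PF at -160° from the x-axis; with |PF| = 29.4, F = (-37.6, 16.7). ∠PFJ = 75.7° gives FJ at -55.3° from the x-axis; with |FJ| = 11.8, J = (-30.9, 7.03). ∠FJV = 101.5° gives JV at 23.2° from the x-axis; with |JV| = 18.6, V = (-13.8, 14.4). JV ⟂ VH, so VH runs at 113°; with |VH| = 29.6, H = (-25.5, 41.6). ∠VHR = 71.3° gives HR at -138° from the x-axis; with |HR| = 23.7, R = (-43.1, 25.7). Then |PR| = |R − P| = 33.1.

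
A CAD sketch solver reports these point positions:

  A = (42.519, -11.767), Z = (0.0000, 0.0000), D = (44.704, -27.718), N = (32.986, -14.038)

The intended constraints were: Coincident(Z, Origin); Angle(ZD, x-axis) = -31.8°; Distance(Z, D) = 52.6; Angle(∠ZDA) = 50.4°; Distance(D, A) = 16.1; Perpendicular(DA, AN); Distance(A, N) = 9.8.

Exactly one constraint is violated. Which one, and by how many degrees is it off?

Perpendicular(DA, AN) — off by 5.60°.

Z = (0.00, 0.00) ✓; ZD at -31.80° ✓; |ZD| = 52.60 ✓; ∠ZDA = 50.40° ✓; |DA| = 16.10 ✓; ∠(DA, AN) = 95.60° ✗; |AN| = 9.800 ✓.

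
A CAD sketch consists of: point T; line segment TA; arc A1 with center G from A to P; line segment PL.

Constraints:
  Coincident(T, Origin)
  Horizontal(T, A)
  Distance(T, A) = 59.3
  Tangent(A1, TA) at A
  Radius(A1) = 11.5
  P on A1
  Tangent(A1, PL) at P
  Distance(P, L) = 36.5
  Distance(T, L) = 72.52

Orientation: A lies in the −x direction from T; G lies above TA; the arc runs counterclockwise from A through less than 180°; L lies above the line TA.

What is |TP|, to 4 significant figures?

49.70

T is at the origin; T and A share the same y with |TA| = 59.3 and A on the −x side, so A = (-59.30, 0.000). A1 meets TA tangentially, so GA is at right angles to TA, so G = A + (0, 11.5) = (-59.30, 11.50). Since GP ⟂ PL (tangency), |GL| = √(11.5² + 36.5²) = 38.27 regardless of where P sits on A1. So L lies on both circle(T, 72.52) and circle(G, 38.27); the above-TA intersection is L = (-53.20, 49.28). P is the foot of the tangent from L: P = (-47.92, 13.16).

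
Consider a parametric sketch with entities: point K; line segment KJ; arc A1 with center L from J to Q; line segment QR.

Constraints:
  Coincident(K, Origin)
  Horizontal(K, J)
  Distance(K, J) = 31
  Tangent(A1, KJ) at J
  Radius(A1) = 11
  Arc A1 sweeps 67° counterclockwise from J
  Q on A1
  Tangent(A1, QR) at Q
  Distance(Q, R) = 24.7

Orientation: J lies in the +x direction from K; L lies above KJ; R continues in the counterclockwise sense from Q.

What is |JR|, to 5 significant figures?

35.465

K is at the origin; K and J share the same y with |KJ| = 31.0 and J on the +x side, so J = (31.000, 0.0000). The tangent condition forces LJ to be normal to KJ, so L = J + (0, 11) = (31.000, 11.000). On A1, J sits at bearing -90° from L; a 67° counterclockwise sweep puts Q at bearing -23°, so Q = L + 11.0·(cos -23°, sin -23°) = (41.126, 6.7020). A1 meets QR tangentially, so LQ is at right angles to QR, so QR runs along (−sin -23°, cos -23°); with |QR| = 24.7, R = (50.777, 29.438). Then |JR| = |R − J| = 35.465.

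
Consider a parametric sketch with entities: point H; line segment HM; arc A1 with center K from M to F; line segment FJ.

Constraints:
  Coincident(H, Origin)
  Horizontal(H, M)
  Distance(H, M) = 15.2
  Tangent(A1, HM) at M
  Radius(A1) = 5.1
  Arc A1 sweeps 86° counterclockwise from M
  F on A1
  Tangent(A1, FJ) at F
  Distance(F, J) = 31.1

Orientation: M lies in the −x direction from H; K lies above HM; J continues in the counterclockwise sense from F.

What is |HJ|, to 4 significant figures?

36.64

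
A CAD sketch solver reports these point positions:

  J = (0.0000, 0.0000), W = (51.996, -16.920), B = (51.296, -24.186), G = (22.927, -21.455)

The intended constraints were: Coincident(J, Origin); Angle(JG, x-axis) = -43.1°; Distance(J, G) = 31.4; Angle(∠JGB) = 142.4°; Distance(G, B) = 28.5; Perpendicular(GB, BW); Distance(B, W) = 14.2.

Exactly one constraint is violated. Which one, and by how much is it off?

Distance(B, W) = 14.2 — off by 6.90.

J = (0.00, 0.00) ✓; JG at -43.10° ✓; |JG| = 31.40 ✓; ∠JGB = 142.4° ✓; |GB| = 28.50 ✓; ∠(GB, BW) = 90.00° ✓; |BW| = 7.300 ✗.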